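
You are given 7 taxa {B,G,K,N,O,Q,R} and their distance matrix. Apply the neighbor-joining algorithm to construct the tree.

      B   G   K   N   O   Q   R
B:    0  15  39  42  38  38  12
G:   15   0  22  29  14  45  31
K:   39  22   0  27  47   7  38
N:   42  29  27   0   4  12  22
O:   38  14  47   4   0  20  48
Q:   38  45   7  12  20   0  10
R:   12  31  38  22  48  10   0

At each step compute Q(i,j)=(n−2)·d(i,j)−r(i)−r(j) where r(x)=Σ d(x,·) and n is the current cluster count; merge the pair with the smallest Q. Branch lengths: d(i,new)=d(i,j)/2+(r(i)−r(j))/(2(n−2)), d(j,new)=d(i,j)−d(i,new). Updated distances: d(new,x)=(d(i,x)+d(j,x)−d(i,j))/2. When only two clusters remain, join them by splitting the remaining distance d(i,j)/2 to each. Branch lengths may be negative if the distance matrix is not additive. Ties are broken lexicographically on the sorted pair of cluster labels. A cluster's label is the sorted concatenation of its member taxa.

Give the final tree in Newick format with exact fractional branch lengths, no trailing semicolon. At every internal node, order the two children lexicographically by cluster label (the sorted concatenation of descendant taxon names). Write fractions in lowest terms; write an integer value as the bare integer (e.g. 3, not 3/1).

((((B:79/12,R:65/12):143/16,G:129/16):99/16,(K:55/8,Q:1/8):179/16):157/32,(N:-3/2,O:11/2):157/32)

step 1: merge (N,O) at d=4, Q=-287; branch lengths N→-3/2, O→11/2; new cluster NO
  updated: d(B,NO)=38, d(G,NO)=39/2, d(K,NO)=35, d(NO,Q)=14, d(NO,R)=33
step 2: merge (K,Q) at d=7, Q=-227; branch lengths K→55/8, Q→1/8; new cluster KQ
  updated: d(B,KQ)=35, d(G,KQ)=30, d(KQ,NO)=21, d(KQ,R)=41/2
step 3: merge (B,R) at d=12, Q=-321/2; branch lengths B→79/12, R→65/12; new cluster BR
  updated: d(BR,G)=17, d(BR,KQ)=87/4, d(BR,NO)=59/2
step 4: merge (BR,G) at d=17, Q=-403/4; branch lengths BR→143/16, G→129/16; new cluster BGR
  updated: d(BGR,KQ)=139/8, d(BGR,NO)=16
step 5: merge (BGR,KQ) at d=139/8, Q=-435/8; branch lengths BGR→99/16, KQ→179/16; new cluster BGKQR
  updated: d(BGKQR,NO)=157/16
step 6: merge (BGKQR,NO) at d=157/16; branch lengths BGKQR→157/32, NO→157/32; new cluster BGKNOQR
final tree: ((((B:79/12,R:65/12):143/16,G:129/16):99/16,(K:55/8,Q:1/8):179/16):157/32,(N:-3/2,O:11/2):157/32)
total length: 1075/16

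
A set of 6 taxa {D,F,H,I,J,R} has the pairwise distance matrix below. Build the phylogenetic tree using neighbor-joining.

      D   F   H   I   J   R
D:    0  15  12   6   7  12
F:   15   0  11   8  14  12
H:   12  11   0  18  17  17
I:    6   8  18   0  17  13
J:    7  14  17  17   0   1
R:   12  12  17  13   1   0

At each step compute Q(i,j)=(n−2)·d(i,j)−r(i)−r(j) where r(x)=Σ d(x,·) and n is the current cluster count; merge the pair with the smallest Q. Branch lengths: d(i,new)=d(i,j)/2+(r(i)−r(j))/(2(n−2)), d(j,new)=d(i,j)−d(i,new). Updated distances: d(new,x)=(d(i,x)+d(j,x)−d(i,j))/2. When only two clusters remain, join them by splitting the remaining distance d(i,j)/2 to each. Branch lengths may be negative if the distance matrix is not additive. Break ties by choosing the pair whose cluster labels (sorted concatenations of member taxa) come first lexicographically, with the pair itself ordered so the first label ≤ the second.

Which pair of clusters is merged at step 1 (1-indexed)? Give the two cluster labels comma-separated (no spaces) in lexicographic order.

J,R

step 1: merge (J,R) at d=1, Q=-107; branch lengths J→5/8, R→3/8; new cluster JR
  updated: d(D,JR)=9, d(F,JR)=25/2, d(H,JR)=33/2, d(I,JR)=29/2
step 2: merge (F,H) at d=11, Q=-71; branch lengths F→11/3, H→22/3; new cluster FH
  updated: d(D,FH)=8, d(FH,I)=15/2, d(FH,JR)=9
step 3: merge (D,I) at d=6, Q=-39; branch lengths D→7/4, I→17/4; new cluster DI
  updated: d(DI,FH)=19/4, d(DI,JR)=35/4
step 4: merge (DI,FH) at d=19/4, Q=-45/2; branch lengths DI→9/4, FH→5/2; new cluster DFHI
  updated: d(DFHI,JR)=13/2
step 5: merge (DFHI,JR) at d=13/2; branch lengths DFHI→13/4, JR→13/4; new cluster DFHIJR
final tree: (((D:7/4,I:17/4):9/4,(F:11/3,H:22/3):5/2):13/4,(J:5/8,R:3/8):13/4)
total length: 117/4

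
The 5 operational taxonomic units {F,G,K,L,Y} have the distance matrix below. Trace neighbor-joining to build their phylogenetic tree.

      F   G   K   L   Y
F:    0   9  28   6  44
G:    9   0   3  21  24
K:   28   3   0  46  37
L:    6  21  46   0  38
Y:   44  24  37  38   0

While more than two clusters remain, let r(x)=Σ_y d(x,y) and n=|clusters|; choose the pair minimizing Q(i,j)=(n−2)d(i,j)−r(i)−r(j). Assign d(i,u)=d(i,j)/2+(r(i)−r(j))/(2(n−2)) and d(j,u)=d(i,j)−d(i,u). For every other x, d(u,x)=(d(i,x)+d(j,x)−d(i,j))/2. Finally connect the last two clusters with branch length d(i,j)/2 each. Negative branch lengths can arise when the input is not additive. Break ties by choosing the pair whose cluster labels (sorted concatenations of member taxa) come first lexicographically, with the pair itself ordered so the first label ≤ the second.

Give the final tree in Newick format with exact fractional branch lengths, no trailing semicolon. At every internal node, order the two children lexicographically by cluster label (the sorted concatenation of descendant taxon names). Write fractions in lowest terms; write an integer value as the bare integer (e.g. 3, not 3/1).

((((F:-1,L:7):61/4,Y:91/4):25/4,G:-29/4):41/8,K:41/8)

step 1: merge (F,L) at d=6, Q=-180; branch lengths F→-1, L→7; new cluster FL
  updated: d(FL,G)=12, d(FL,K)=34, d(FL,Y)=38
step 2: merge (FL,Y) at d=38, Q=-107; branch lengths FL→61/4, Y→91/4; new cluster FLY
  updated: d(FLY,G)=-1, d(FLY,K)=33/2
step 3: merge (FLY,G) at d=-1, Q=-37/2; branch lengths FLY→25/4, G→-29/4; new cluster FGLY
  updated: d(FGLY,K)=41/4
step 4: merge (FGLY,K) at d=41/4; branch lengths FGLY→41/8, K→41/8; new cluster FGKLY
final tree: ((((F:-1,L:7):61/4,Y:91/4):25/4,G:-29/4):41/8,K:41/8)
total length: 213/4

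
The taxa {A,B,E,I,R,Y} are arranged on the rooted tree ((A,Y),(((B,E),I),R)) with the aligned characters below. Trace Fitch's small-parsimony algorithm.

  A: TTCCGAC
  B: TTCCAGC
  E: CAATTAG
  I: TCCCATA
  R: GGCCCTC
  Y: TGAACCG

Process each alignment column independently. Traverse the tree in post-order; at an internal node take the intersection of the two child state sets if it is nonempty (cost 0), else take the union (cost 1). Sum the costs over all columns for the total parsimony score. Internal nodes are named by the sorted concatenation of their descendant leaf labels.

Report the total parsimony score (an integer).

site 0, node AY: A={T} ∩ Y={T} → {T} (+0)
site 0, node BE: B={T} ∪ E={C} → {C,T} (+1)
site 0, node BEI: BE={C,T} ∩ I={T} → {T} (+0)
site 0, node BEIR: BEI={T} ∪ R={G} → {G,T} (+1)
site 0, node ABEIRY: AY={T} ∩ BEIR={G,T} → {T} (+0)
site 1, node AY: A={T} ∪ Y={G} → {G,T} (+1)
site 1, node BE: B={T} ∪ E={A} → {A,T} (+1)
site 1, node BEI: BE={A,T} ∪ I={C} → {A,C,T} (+1)
site 1, node BEIR: BEI={A,C,T} ∪ R={G} → {A,C,G,T} (+1)
site 1, node ABEIRY: AY={G,T} ∩ BEIR={A,C,G,T} → {G,T} (+0)
site 2, node AY: A={C} ∪ Y={A} → {A,C} (+1)
site 2, node BE: B={C} ∪ E={A} → {A,C} (+1)
site 2, node BEI: BE={A,C} ∩ I={C} → {C} (+0)
site 2, node BEIR: BEI={C} ∩ R={C} → {C} (+0)
site 2, node ABEIRY: AY={A,C} ∩ BEIR={C} → {C} (+0)
site 3, node AY: A={C} ∪ Y={A} → {A,C} (+1)
site 3, node BE: B={C} ∪ E={T} → {C,T} (+1)
site 3, node BEI: BE={C,T} ∩ I={C} → {C} (+0)
site 3, node BEIR: BEI={C} ∩ R={C} → {C} (+0)
site 3, node ABEIRY: AY={A,C} ∩ BEIR={C} → {C} (+0)
site 4, node AY: A={G} ∪ Y={C} → {C,G} (+1)
site 4, node BE: B={A} ∪ E={T} → {A,T} (+1)
site 4, node BEI: BE={A,T} ∩ I={A} → {A} (+0)
site 4, node BEIR: BEI={A} ∪ R={C} → {A,C} (+1)
site 4, node ABEIRY: AY={C,G} ∩ BEIR={A,C} → {C} (+0)
site 5, node AY: A={A} ∪ Y={C} → {A,C} (+1)
site 5, node BE: B={G} ∪ E={A} → {A,G} (+1)
site 5, node BEI: BE={A,G} ∪ I={T} → {A,G,T} (+1)
site 5, node BEIR: BEI={A,G,T} ∩ R={T} → {T} (+0)
site 5, node ABEIRY: AY={A,C} ∪ BEIR={T} → {A,C,T} (+1)
site 6, node AY: A={C} ∪ Y={G} → {C,G} (+1)
site 6, node BE: B={C} ∪ E={G} → {C,G} (+1)
site 6, node BEI: BE={C,G} ∪ I={A} → {A,C,G} (+1)
site 6, node BEIR: BEI={A,C,G} ∩ R={C} → {C} (+0)
site 6, node ABEIRY: AY={C,G} ∩ BEIR={C} → {C} (+0)
per-site changes: [2, 4, 2, 2, 3, 4, 3]; total = 20

20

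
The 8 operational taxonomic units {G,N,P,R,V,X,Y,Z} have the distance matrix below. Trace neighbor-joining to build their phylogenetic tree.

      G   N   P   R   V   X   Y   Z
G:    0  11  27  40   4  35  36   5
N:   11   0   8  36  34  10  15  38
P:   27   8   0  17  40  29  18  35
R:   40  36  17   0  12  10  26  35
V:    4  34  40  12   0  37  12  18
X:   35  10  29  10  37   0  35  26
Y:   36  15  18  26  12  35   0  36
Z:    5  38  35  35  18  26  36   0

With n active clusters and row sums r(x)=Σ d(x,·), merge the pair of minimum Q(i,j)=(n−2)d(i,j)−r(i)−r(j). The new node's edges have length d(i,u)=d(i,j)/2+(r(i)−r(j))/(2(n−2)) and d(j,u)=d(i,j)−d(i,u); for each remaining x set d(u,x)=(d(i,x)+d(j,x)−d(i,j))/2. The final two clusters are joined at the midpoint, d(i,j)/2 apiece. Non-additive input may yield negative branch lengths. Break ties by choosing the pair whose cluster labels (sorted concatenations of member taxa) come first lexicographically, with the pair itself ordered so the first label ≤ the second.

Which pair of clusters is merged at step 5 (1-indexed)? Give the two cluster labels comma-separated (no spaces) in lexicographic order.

GRVXZ,Y

1. join G+Z (d=5, Q=-321) ⇒ GZ; edges |G|=-5/12, |Z|=65/12
  updated: d(GZ,N)=22, d(GZ,P)=57/2, d(GZ,R)=35, d(GZ,V)=17/2, d(GZ,X)=28, d(GZ,Y)=67/2
2. join GZ+V (d=17/2, Q=-513/2) ⇒ GVZ; edges |GZ|=109/20, |V|=61/20
  updated: d(GVZ,N)=95/4, d(GVZ,P)=30, d(GVZ,R)=77/4, d(GVZ,X)=113/4, d(GVZ,Y)=37/2
3. join R+X (d=10, Q=-361/2) ⇒ RX; edges |R|=9/2, |X|=11/2
  updated: d(GVZ,RX)=75/4, d(N,RX)=18, d(P,RX)=18, d(RX,Y)=51/2
4. join GVZ+RX (d=75/4, Q=-115) ⇒ GRVXZ; edges |GVZ|=67/6, |RX|=91/12
  updated: d(GRVXZ,N)=23/2, d(GRVXZ,P)=117/8, d(GRVXZ,Y)=101/8
5. join GRVXZ+Y (d=101/8, Q=-473/8) ⇒ GRVXYZ; edges |GRVXZ|=147/32, |Y|=257/32
  updated: d(GRVXYZ,N)=111/16, d(GRVXYZ,P)=10
6. join GRVXYZ+N (d=111/16, Q=-399/16) ⇒ GNRVXYZ; edges |GRVXYZ|=143/32, |N|=79/32
  updated: d(GNRVXYZ,P)=177/32
7. join GNRVXYZ+P (d=177/32) ⇒ GNPRVXYZ; edges |GNRVXYZ|=177/64, |P|=177/64
final tree: ((((((G:-5/12,Z:65/12):109/20,V:61/20):67/6,(R:9/2,X:11/2):91/12):147/32,Y:257/32):143/32,N:79/32):177/64,P:177/64)
total length: 2155/32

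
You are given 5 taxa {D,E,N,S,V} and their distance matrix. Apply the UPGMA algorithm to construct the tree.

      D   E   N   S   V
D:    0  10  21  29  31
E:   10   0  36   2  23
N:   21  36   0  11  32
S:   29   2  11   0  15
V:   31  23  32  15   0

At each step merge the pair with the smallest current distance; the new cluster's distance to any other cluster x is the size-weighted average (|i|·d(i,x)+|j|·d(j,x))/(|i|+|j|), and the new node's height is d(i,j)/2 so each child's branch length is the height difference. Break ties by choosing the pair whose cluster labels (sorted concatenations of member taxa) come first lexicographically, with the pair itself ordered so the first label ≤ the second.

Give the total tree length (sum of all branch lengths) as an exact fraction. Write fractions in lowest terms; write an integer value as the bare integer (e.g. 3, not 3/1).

275/6

iteration 1: select E,S (d=2); attach at lengths (1, 1); label the merged cluster ES
  updated: d(D,ES)=39/2, d(ES,N)=47/2, d(ES,V)=19
iteration 2: select ES,V (d=19); attach at lengths (17/2, 19/2); label the merged cluster ESV
  updated: d(D,ESV)=70/3, d(ESV,N)=79/3
iteration 3: select D,N (d=21); attach at lengths (21/2, 21/2); label the merged cluster DN
  updated: d(DN,ESV)=149/6
iteration 4: select DN,ESV (d=149/6); attach at lengths (23/12, 35/12); label the merged cluster DENSV
final tree: ((D:21/2,N:21/2):23/12,((E:1,S:1):17/2,V:19/2):35/12)
total length: 275/6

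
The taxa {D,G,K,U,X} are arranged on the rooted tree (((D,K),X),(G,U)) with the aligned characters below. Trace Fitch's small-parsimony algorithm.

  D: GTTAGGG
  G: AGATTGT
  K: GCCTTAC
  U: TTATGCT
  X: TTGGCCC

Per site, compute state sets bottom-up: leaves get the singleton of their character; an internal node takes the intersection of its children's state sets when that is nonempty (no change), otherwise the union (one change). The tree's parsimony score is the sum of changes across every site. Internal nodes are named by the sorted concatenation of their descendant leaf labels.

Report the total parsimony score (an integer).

17

DK@0: {G} ∩ {G} = {G} (intersection, +0)
DKX@0: {G} ∪ {T} = {G,T} (union, +1)
GU@0: {A} ∪ {T} = {A,T} (union, +1)
DGKUX@0: {G,T} ∩ {A,T} = {T} (intersection, +0)
DK@1: {T} ∪ {C} = {C,T} (union, +1)
DKX@1: {C,T} ∩ {T} = {T} (intersection, +0)
GU@1: {G} ∪ {T} = {G,T} (union, +1)
DGKUX@1: {T} ∩ {G,T} = {T} (intersection, +0)
DK@2: {T} ∪ {C} = {C,T} (union, +1)
DKX@2: {C,T} ∪ {G} = {C,G,T} (union, +1)
GU@2: {A} ∩ {A} = {A} (intersection, +0)
DGKUX@2: {C,G,T} ∪ {A} = {A,C,G,T} (union, +1)
DK@3: {A} ∪ {T} = {A,T} (union, +1)
DKX@3: {A,T} ∪ {G} = {A,G,T} (union, +1)
GU@3: {T} ∩ {T} = {T} (intersection, +0)
DGKUX@3: {A,G,T} ∩ {T} = {T} (intersection, +0)
DK@4: {G} ∪ {T} = {G,T} (union, +1)
DKX@4: {G,T} ∪ {C} = {C,G,T} (union, +1)
GU@4: {T} ∪ {G} = {G,T} (union, +1)
DGKUX@4: {C,G,T} ∩ {G,T} = {G,T} (intersection, +0)
DK@5: {G} ∪ {A} = {A,G} (union, +1)
DKX@5: {A,G} ∪ {C} = {A,C,G} (union, +1)
GU@5: {G} ∪ {C} = {C,G} (union, +1)
DGKUX@5: {A,C,G} ∩ {C,G} = {C,G} (intersection, +0)
DK@6: {G} ∪ {C} = {C,G} (union, +1)
DKX@6: {C,G} ∩ {C} = {C} (intersection, +0)
GU@6: {T} ∩ {T} = {T} (intersection, +0)
DGKUX@6: {C} ∪ {T} = {C,T} (union, +1)
per-site changes: [2, 2, 3, 2, 3, 3, 2]; total = 17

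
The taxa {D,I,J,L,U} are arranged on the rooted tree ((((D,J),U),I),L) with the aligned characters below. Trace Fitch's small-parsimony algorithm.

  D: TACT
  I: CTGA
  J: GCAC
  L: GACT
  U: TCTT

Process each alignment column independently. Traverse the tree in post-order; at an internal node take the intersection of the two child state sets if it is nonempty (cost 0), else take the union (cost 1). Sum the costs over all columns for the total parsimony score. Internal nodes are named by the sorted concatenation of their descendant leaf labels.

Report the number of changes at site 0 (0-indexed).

[col 0] DJ: children D:{T}, J:{G} ∪→ {G,T}; cost 1
[col 0] DJU: children DJ:{G,T}, U:{T} ∩→ {T}; cost 0
[col 0] DIJU: children DJU:{T}, I:{C} ∪→ {C,T}; cost 1
[col 0] DIJLU: children DIJU:{C,T}, L:{G} ∪→ {C,G,T}; cost 1
[col 1] DJ: children D:{A}, J:{C} ∪→ {A,C}; cost 1
[col 1] DJU: children DJ:{A,C}, U:{C} ∩→ {C}; cost 0
[col 1] DIJU: children DJU:{C}, I:{T} ∪→ {C,T}; cost 1
[col 1] DIJLU: children DIJU:{C,T}, L:{A} ∪→ {A,C,T}; cost 1
[col 2] DJ: children D:{C}, J:{A} ∪→ {A,C}; cost 1
[col 2] DJU: children DJ:{A,C}, U:{T} ∪→ {A,C,T}; cost 1
[col 2] DIJU: children DJU:{A,C,T}, I:{G} ∪→ {A,C,G,T}; cost 1
[col 2] DIJLU: children DIJU:{A,C,G,T}, L:{C} ∩→ {C}; cost 0
[col 3] DJ: children D:{T}, J:{C} ∪→ {C,T}; cost 1
[col 3] DJU: children DJ:{C,T}, U:{T} ∩→ {T}; cost 0
[col 3] DIJU: children DJU:{T}, I:{A} ∪→ {A,T}; cost 1
[col 3] DIJLU: children DIJU:{A,T}, L:{T} ∩→ {T}; cost 0
per-site changes: [3, 3, 3, 2]; total = 11

3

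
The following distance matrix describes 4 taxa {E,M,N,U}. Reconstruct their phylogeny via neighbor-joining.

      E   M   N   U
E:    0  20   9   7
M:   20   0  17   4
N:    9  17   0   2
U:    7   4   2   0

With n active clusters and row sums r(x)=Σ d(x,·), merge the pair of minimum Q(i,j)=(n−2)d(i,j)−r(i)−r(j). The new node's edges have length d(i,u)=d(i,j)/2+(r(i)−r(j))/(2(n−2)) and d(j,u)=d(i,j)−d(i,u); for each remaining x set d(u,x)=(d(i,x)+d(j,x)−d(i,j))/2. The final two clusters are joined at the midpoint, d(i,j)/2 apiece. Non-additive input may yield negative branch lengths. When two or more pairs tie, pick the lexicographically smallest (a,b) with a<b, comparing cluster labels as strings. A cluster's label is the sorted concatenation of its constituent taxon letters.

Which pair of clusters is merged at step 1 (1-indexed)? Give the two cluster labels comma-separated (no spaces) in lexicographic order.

step 1: merge (E,N) at d=9, Q=-46; branch lengths E→13/2, N→5/2; new cluster EN
  updated: d(EN,M)=14, d(EN,U)=0
step 2: merge (EN,M) at d=14, Q=-18; branch lengths EN→5, M→9; new cluster EMN
  updated: d(EMN,U)=-5
step 3: merge (EMN,U) at d=-5; branch lengths EMN→-5/2, U→-5/2; new cluster EMNU
final tree: (((E:13/2,N:5/2):5,M:9):-5/2,U:-5/2)
total length: 18

E,N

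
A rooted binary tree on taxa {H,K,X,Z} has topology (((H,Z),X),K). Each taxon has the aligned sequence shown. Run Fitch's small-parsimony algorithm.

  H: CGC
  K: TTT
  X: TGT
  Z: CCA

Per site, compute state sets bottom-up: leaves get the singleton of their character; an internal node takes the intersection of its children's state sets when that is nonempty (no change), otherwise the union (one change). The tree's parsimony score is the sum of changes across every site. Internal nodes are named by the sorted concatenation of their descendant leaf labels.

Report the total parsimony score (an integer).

5

HZ@0: {C} ∩ {C} = {C} (intersection, +0)
HXZ@0: {C} ∪ {T} = {C,T} (union, +1)
HKXZ@0: {C,T} ∩ {T} = {T} (intersection, +0)
HZ@1: {G} ∪ {C} = {C,G} (union, +1)
HXZ@1: {C,G} ∩ {G} = {G} (intersection, +0)
HKXZ@1: {G} ∪ {T} = {G,T} (union, +1)
HZ@2: {C} ∪ {A} = {A,C} (union, +1)
HXZ@2: {A,C} ∪ {T} = {A,C,T} (union, +1)
HKXZ@2: {A,C,T} ∩ {T} = {T} (intersection, +0)
per-site changes: [1, 2, 2]; total = 5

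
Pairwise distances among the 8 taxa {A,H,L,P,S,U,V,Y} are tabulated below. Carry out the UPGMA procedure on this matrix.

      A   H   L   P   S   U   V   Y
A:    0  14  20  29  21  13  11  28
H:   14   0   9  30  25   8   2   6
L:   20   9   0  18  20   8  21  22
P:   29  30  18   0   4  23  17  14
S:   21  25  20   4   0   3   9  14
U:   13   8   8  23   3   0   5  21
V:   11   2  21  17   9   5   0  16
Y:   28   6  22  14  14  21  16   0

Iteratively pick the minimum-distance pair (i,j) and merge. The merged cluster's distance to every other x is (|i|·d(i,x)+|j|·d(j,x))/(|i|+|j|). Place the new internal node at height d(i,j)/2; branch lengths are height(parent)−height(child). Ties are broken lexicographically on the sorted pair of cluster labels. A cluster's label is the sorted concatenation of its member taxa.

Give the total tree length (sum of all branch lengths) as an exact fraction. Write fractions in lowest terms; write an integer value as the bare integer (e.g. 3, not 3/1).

step 1: merge (H,V) at d=2; branch lengths H→1, V→1; new cluster HV
  updated: d(A,HV)=25/2, d(HV,L)=15, d(HV,P)=47/2, d(HV,S)=17, d(HV,U)=13/2, d(HV,Y)=11
step 2: merge (S,U) at d=3; branch lengths S→3/2, U→3/2; new cluster SU
  updated: d(A,SU)=17, d(HV,SU)=47/4, d(L,SU)=14, d(P,SU)=27/2, d(SU,Y)=35/2
step 3: merge (HV,Y) at d=11; branch lengths HV→9/2, Y→11/2; new cluster HVY
  updated: d(A,HVY)=53/3, d(HVY,L)=52/3, d(HVY,P)=61/3, d(HVY,SU)=41/3
step 4: merge (P,SU) at d=27/2; branch lengths P→27/4, SU→21/4; new cluster PSU
  updated: d(A,PSU)=21, d(HVY,PSU)=143/9, d(L,PSU)=46/3
step 5: merge (L,PSU) at d=46/3; branch lengths L→23/3, PSU→11/12; new cluster LPSU
  updated: d(A,LPSU)=83/4, d(HVY,LPSU)=65/4
step 6: merge (HVY,LPSU) at d=65/4; branch lengths HVY→21/8, LPSU→11/24; new cluster HLPSUVY
  updated: d(A,HLPSUVY)=136/7
step 7: merge (A,HLPSUVY) at d=136/7; branch lengths A→68/7, HLPSUVY→89/56; new cluster AHLPSUVY
final tree: (A:68/7,(((H:1,V:1):9/2,Y:11/2):21/8,(L:23/3,(P:27/4,(S:3/2,U:3/2):21/4):11/12):11/24):89/56)
total length: 8395/168

8395/168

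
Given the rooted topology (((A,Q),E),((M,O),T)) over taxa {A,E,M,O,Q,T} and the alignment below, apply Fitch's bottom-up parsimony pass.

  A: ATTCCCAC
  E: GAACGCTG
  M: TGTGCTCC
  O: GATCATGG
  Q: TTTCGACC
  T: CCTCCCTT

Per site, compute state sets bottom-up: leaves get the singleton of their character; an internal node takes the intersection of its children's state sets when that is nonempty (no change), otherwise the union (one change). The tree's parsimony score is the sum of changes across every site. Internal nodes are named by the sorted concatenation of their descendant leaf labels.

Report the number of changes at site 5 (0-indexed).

AQ@0: {A} ∪ {T} = {A,T} (union, +1)
AEQ@0: {A,T} ∪ {G} = {A,G,T} (union, +1)
MO@0: {T} ∪ {G} = {G,T} (union, +1)
MOT@0: {G,T} ∪ {C} = {C,G,T} (union, +1)
AEMOQT@0: {A,G,T} ∩ {C,G,T} = {G,T} (intersection, +0)
AQ@1: {T} ∩ {T} = {T} (intersection, +0)
AEQ@1: {T} ∪ {A} = {A,T} (union, +1)
MO@1: {G} ∪ {A} = {A,G} (union, +1)
MOT@1: {A,G} ∪ {C} = {A,C,G} (union, +1)
AEMOQT@1: {A,T} ∩ {A,C,G} = {A} (intersection, +0)
AQ@2: {T} ∩ {T} = {T} (intersection, +0)
AEQ@2: {T} ∪ {A} = {A,T} (union, +1)
MO@2: {T} ∩ {T} = {T} (intersection, +0)
MOT@2: {T} ∩ {T} = {T} (intersection, +0)
AEMOQT@2: {A,T} ∩ {T} = {T} (intersection, +0)
AQ@3: {C} ∩ {C} = {C} (intersection, +0)
AEQ@3: {C} ∩ {C} = {C} (intersection, +0)
MO@3: {G} ∪ {C} = {C,G} (union, +1)
MOT@3: {C,G} ∩ {C} = {C} (intersection, +0)
AEMOQT@3: {C} ∩ {C} = {C} (intersection, +0)
AQ@4: {C} ∪ {G} = {C,G} (union, +1)
AEQ@4: {C,G} ∩ {G} = {G} (intersection, +0)
MO@4: {C} ∪ {A} = {A,C} (union, +1)
MOT@4: {A,C} ∩ {C} = {C} (intersection, +0)
AEMOQT@4: {G} ∪ {C} = {C,G} (union, +1)
AQ@5: {C} ∪ {A} = {A,C} (union, +1)
AEQ@5: {A,C} ∩ {C} = {C} (intersection, +0)
MO@5: {T} ∩ {T} = {T} (intersection, +0)
MOT@5: {T} ∪ {C} = {C,T} (union, +1)
AEMOQT@5: {C} ∩ {C,T} = {C} (intersection, +0)
AQ@6: {A} ∪ {C} = {A,C} (union, +1)
AEQ@6: {A,C} ∪ {T} = {A,C,T} (union, +1)
MO@6: {C} ∪ {G} = {C,G} (union, +1)
MOT@6: {C,G} ∪ {T} = {C,G,T} (union, +1)
AEMOQT@6: {A,C,T} ∩ {C,G,T} = {C,T} (intersection, +0)
AQ@7: {C} ∩ {C} = {C} (intersection, +0)
AEQ@7: {C} ∪ {G} = {C,G} (union, +1)
MO@7: {C} ∪ {G} = {C,G} (union, +1)
MOT@7: {C,G} ∪ {T} = {C,G,T} (union, +1)
AEMOQT@7: {C,G} ∩ {C,G,T} = {C,G} (intersection, +0)
per-site changes: [4, 3, 1, 1, 3, 2, 4, 3]; total = 21

2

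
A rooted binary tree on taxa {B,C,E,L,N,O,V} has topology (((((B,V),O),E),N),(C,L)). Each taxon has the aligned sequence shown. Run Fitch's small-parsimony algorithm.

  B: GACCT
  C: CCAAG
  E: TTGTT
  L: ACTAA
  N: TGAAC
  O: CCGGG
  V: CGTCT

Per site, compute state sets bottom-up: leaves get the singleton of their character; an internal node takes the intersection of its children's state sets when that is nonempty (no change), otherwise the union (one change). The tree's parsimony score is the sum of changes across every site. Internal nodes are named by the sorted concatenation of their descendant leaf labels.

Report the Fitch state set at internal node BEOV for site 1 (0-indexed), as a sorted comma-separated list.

BV@0: {G} ∪ {C} = {C,G} (union, +1)
BOV@0: {C,G} ∩ {C} = {C} (intersection, +0)
BEOV@0: {C} ∪ {T} = {C,T} (union, +1)
BENOV@0: {C,T} ∩ {T} = {T} (intersection, +0)
CL@0: {C} ∪ {A} = {A,C} (union, +1)
BCELNOV@0: {T} ∪ {A,C} = {A,C,T} (union, +1)
BV@1: {A} ∪ {G} = {A,G} (union, +1)
BOV@1: {A,G} ∪ {C} = {A,C,G} (union, +1)
BEOV@1: {A,C,G} ∪ {T} = {A,C,G,T} (union, +1)
BENOV@1: {A,C,G,T} ∩ {G} = {G} (intersection, +0)
CL@1: {C} ∩ {C} = {C} (intersection, +0)
BCELNOV@1: {G} ∪ {C} = {C,G} (union, +1)
BV@2: {C} ∪ {T} = {C,T} (union, +1)
BOV@2: {C,T} ∪ {G} = {C,G,T} (union, +1)
BEOV@2: {C,G,T} ∩ {G} = {G} (intersection, +0)
BENOV@2: {G} ∪ {A} = {A,G} (union, +1)
CL@2: {A} ∪ {T} = {A,T} (union, +1)
BCELNOV@2: {A,G} ∩ {A,T} = {A} (intersection, +0)
BV@3: {C} ∩ {C} = {C} (intersection, +0)
BOV@3: {C} ∪ {G} = {C,G} (union, +1)
BEOV@3: {C,G} ∪ {T} = {C,G,T} (union, +1)
BENOV@3: {C,G,T} ∪ {A} = {A,C,G,T} (union, +1)
CL@3: {A} ∩ {A} = {A} (intersection, +0)
BCELNOV@3: {A,C,G,T} ∩ {A} = {A} (intersection, +0)
BV@4: {T} ∩ {T} = {T} (intersection, +0)
BOV@4: {T} ∪ {G} = {G,T} (union, +1)
BEOV@4: {G,T} ∩ {T} = {T} (intersection, +0)
BENOV@4: {T} ∪ {C} = {C,T} (union, +1)
CL@4: {G} ∪ {A} = {A,G} (union, +1)
BCELNOV@4: {C,T} ∪ {A,G} = {A,C,G,T} (union, +1)
per-site changes: [4, 4, 4, 3, 4]; total = 19

A,C,G,T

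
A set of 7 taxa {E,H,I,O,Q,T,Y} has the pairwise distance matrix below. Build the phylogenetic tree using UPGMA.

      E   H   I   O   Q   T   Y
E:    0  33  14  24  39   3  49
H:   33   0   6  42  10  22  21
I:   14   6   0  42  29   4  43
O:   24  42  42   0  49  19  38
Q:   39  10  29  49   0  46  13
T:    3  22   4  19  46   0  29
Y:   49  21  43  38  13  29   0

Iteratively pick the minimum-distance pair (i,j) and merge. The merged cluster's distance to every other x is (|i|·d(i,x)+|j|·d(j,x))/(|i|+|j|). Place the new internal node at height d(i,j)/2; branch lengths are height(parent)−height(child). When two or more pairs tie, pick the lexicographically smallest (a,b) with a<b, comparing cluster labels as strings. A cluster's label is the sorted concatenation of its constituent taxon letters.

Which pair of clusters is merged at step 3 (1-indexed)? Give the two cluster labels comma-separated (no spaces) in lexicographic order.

Q,Y

1. join E+T (d=3) ⇒ ET; edges |E|=3/2, |T|=3/2
  updated: d(ET,H)=55/2, d(ET,I)=9, d(ET,O)=43/2, d(ET,Q)=85/2, d(ET,Y)=39
2. join H+I (d=6) ⇒ HI; edges |H|=3, |I|=3
  updated: d(ET,HI)=73/4, d(HI,O)=42, d(HI,Q)=39/2, d(HI,Y)=32
3. join Q+Y (d=13) ⇒ QY; edges |Q|=13/2, |Y|=13/2
  updated: d(ET,QY)=163/4, d(HI,QY)=103/4, d(O,QY)=87/2
4. join ET+HI (d=73/4) ⇒ EHIT; edges |ET|=61/8, |HI|=49/8
  updated: d(EHIT,O)=127/4, d(EHIT,QY)=133/4
5. join EHIT+O (d=127/4) ⇒ EHIOT; edges |EHIT|=27/4, |O|=127/8
  updated: d(EHIOT,QY)=353/10
6. join EHIOT+QY (d=353/10) ⇒ EHIOQTY; edges |EHIOT|=71/40, |QY|=223/20
final tree: ((((E:3/2,T:3/2):61/8,(H:3,I:3):49/8):27/4,O:127/8):71/40,(Q:13/2,Y:13/2):223/20)
total length: 713/10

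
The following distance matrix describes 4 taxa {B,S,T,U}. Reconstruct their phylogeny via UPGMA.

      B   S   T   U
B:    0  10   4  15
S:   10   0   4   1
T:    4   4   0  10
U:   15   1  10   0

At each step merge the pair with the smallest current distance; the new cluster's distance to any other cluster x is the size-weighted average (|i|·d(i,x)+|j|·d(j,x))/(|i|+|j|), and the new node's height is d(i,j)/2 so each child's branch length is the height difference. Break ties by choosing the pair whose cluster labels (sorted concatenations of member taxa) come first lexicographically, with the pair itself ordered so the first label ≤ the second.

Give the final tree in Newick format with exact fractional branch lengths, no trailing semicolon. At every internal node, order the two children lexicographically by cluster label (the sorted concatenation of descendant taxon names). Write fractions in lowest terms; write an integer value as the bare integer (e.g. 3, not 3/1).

step 1: merge (S,U) at d=1; branch lengths S→1/2, U→1/2; new cluster SU
  updated: d(B,SU)=25/2, d(SU,T)=7
step 2: merge (B,T) at d=4; branch lengths B→2, T→2; new cluster BT
  updated: d(BT,SU)=39/4
step 3: merge (BT,SU) at d=39/4; branch lengths BT→23/8, SU→35/8; new cluster BSTU
final tree: ((B:2,T:2):23/8,(S:1/2,U:1/2):35/8)
total length: 49/4

((B:2,T:2):23/8,(S:1/2,U:1/2):35/8)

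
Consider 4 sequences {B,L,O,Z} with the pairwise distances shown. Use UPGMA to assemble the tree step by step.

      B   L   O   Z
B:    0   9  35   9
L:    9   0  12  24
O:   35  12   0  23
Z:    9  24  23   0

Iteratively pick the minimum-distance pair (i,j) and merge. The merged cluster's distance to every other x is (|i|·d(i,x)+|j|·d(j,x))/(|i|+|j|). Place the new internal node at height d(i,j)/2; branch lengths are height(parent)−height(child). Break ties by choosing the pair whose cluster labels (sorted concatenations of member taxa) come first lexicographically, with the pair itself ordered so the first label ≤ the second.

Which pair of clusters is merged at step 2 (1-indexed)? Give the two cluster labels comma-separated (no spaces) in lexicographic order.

iteration 1: select B,L (d=9); attach at lengths (9/2, 9/2); label the merged cluster BL
  updated: d(BL,O)=47/2, d(BL,Z)=33/2
iteration 2: select BL,Z (d=33/2); attach at lengths (15/4, 33/4); label the merged cluster BLZ
  updated: d(BLZ,O)=70/3
iteration 3: select BLZ,O (d=70/3); attach at lengths (41/12, 35/3); label the merged cluster BLOZ
final tree: (((B:9/2,L:9/2):15/4,Z:33/4):41/12,O:35/3)
total length: 433/12

BL,Z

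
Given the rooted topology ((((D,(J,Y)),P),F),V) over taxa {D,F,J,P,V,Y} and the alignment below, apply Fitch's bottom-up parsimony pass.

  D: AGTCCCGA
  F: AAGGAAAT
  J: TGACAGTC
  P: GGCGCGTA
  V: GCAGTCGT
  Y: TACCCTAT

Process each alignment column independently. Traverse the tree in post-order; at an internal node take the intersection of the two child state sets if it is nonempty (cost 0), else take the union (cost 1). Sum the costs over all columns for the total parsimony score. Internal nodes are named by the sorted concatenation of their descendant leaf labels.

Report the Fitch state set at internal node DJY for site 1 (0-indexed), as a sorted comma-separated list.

G

JY@0: {T} ∩ {T} = {T} (intersection, +0)
DJY@0: {A} ∪ {T} = {A,T} (union, +1)
DJPY@0: {A,T} ∪ {G} = {A,G,T} (union, +1)
DFJPY@0: {A,G,T} ∩ {A} = {A} (intersection, +0)
DFJPVY@0: {A} ∪ {G} = {A,G} (union, +1)
JY@1: {G} ∪ {A} = {A,G} (union, +1)
DJY@1: {G} ∩ {A,G} = {G} (intersection, +0)
DJPY@1: {G} ∩ {G} = {G} (intersection, +0)
DFJPY@1: {G} ∪ {A} = {A,G} (union, +1)
DFJPVY@1: {A,G} ∪ {C} = {A,C,G} (union, +1)
JY@2: {A} ∪ {C} = {A,C} (union, +1)
DJY@2: {T} ∪ {A,C} = {A,C,T} (union, +1)
DJPY@2: {A,C,T} ∩ {C} = {C} (intersection, +0)
DFJPY@2: {C} ∪ {G} = {C,G} (union, +1)
DFJPVY@2: {C,G} ∪ {A} = {A,C,G} (union, +1)
JY@3: {C} ∩ {C} = {C} (intersection, +0)
DJY@3: {C} ∩ {C} = {C} (intersection, +0)
DJPY@3: {C} ∪ {G} = {C,G} (union, +1)
DFJPY@3: {C,G} ∩ {G} = {G} (intersection, +0)
DFJPVY@3: {G} ∩ {G} = {G} (intersection, +0)
JY@4: {A} ∪ {C} = {A,C} (union, +1)
DJY@4: {C} ∩ {A,C} = {C} (intersection, +0)
DJPY@4: {C} ∩ {C} = {C} (intersection, +0)
DFJPY@4: {C} ∪ {A} = {A,C} (union, +1)
DFJPVY@4: {A,C} ∪ {T} = {A,C,T} (union, +1)
JY@5: {G} ∪ {T} = {G,T} (union, +1)
DJY@5: {C} ∪ {G,T} = {C,G,T} (union, +1)
DJPY@5: {C,G,T} ∩ {G} = {G} (intersection, +0)
DFJPY@5: {G} ∪ {A} = {A,G} (union, +1)
DFJPVY@5: {A,G} ∪ {C} = {A,C,G} (union, +1)
JY@6: {T} ∪ {A} = {A,T} (union, +1)
DJY@6: {G} ∪ {A,T} = {A,G,T} (union, +1)
DJPY@6: {A,G,T} ∩ {T} = {T} (intersection, +0)
DFJPY@6: {T} ∪ {A} = {A,T} (union, +1)
DFJPVY@6: {A,T} ∪ {G} = {A,G,T} (union, +1)
JY@7: {C} ∪ {T} = {C,T} (union, +1)
DJY@7: {A} ∪ {C,T} = {A,C,T} (union, +1)
DJPY@7: {A,C,T} ∩ {A} = {A} (intersection, +0)
DFJPY@7: {A} ∪ {T} = {A,T} (union, +1)
DFJPVY@7: {A,T} ∩ {T} = {T} (intersection, +0)
per-site changes: [3, 3, 4, 1, 3, 4, 4, 3]; total = 25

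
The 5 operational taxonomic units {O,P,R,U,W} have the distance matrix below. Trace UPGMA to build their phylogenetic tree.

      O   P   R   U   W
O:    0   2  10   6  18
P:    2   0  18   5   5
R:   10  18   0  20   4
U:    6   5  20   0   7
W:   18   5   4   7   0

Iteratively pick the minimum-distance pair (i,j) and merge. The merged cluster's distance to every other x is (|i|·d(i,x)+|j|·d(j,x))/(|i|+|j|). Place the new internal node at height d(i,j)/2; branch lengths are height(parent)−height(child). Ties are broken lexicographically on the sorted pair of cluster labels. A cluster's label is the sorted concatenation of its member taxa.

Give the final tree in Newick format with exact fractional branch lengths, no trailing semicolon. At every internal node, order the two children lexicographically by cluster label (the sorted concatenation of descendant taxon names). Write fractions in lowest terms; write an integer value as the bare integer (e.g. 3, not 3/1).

step 1: merge (O,P) at d=2; branch lengths O→1, P→1; new cluster OP
  updated: d(OP,R)=14, d(OP,U)=11/2, d(OP,W)=23/2
step 2: merge (R,W) at d=4; branch lengths R→2, W→2; new cluster RW
  updated: d(OP,RW)=51/4, d(RW,U)=27/2
step 3: merge (OP,U) at d=11/2; branch lengths OP→7/4, U→11/4; new cluster OPU
  updated: d(OPU,RW)=13
step 4: merge (OPU,RW) at d=13; branch lengths OPU→15/4, RW→9/2; new cluster OPRUW
final tree: (((O:1,P:1):7/4,U:11/4):15/4,(R:2,W:2):9/2)
total length: 75/4

(((O:1,P:1):7/4,U:11/4):15/4,(R:2,W:2):9/2)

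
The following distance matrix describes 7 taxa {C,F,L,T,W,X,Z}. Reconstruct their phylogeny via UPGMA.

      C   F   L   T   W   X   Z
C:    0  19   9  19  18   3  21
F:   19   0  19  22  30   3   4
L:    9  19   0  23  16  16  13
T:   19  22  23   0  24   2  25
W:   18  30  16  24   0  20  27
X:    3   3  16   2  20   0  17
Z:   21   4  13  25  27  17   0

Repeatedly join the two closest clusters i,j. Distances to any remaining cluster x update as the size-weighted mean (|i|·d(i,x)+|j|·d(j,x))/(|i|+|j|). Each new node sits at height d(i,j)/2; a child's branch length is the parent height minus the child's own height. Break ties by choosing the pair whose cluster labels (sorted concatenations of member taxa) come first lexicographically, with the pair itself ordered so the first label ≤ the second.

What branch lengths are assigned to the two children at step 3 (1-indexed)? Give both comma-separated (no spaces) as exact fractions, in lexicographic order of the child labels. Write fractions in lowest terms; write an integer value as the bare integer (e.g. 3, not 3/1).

9/2,9/2

iteration 1: select T,X (d=2); attach at lengths (1, 1); label the merged cluster TX
  updated: d(C,TX)=11, d(F,TX)=25/2, d(L,TX)=39/2, d(TX,W)=22, d(TX,Z)=21
iteration 2: select F,Z (d=4); attach at lengths (2, 2); label the merged cluster FZ
  updated: d(C,FZ)=20, d(FZ,L)=16, d(FZ,TX)=67/4, d(FZ,W)=57/2
iteration 3: select C,L (d=9); attach at lengths (9/2, 9/2); label the merged cluster CL
  updated: d(CL,FZ)=18, d(CL,TX)=61/4, d(CL,W)=17
iteration 4: select CL,TX (d=61/4); attach at lengths (25/8, 53/8); label the merged cluster CLTX
  updated: d(CLTX,FZ)=139/8, d(CLTX,W)=39/2
iteration 5: select CLTX,FZ (d=139/8); attach at lengths (17/16, 107/16); label the merged cluster CFLTXZ
  updated: d(CFLTXZ,W)=45/2
iteration 6: select CFLTXZ,W (d=45/2); attach at lengths (41/16, 45/4); label the merged cluster CFLTWXZ
final tree: ((((C:9/2,L:9/2):25/8,(T:1,X:1):53/8):17/16,(F:2,Z:2):107/16):41/16,W:45/4)
total length: 741/16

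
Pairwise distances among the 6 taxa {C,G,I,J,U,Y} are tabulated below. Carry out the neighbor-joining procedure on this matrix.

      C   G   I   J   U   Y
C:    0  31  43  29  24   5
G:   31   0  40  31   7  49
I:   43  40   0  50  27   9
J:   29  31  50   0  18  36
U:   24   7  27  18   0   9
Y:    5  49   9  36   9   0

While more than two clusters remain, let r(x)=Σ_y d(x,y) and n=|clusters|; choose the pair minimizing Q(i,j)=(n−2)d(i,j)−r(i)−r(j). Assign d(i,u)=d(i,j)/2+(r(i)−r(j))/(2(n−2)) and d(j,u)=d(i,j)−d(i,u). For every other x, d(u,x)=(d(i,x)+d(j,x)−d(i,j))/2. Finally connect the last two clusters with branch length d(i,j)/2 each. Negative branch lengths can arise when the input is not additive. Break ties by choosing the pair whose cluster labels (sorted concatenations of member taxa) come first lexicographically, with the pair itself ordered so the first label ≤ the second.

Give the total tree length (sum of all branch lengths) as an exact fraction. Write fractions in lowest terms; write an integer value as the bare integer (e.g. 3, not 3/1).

1. join I+Y (d=9, Q=-241) ⇒ IY; edges |I|=97/8, |Y|=-25/8
  updated: d(C,IY)=39/2, d(G,IY)=40, d(IY,J)=77/2, d(IY,U)=27/2
2. join C+IY (d=39/2, Q=-313/2) ⇒ CIY; edges |C|=101/12, |IY|=133/12
  updated: d(CIY,G)=103/4, d(CIY,J)=24, d(CIY,U)=9
3. join CIY+J (d=24, Q=-335/4) ⇒ CIJY; edges |CIY|=135/16, |J|=249/16
  updated: d(CIJY,G)=131/8, d(CIJY,U)=3/2
4. join CIJY+G (d=131/8, Q=-199/8) ⇒ CGIJY; edges |CIJY|=87/16, |G|=175/16
  updated: d(CGIJY,U)=-63/16
5. join CGIJY+U (d=-63/16) ⇒ CGIJUY; edges |CGIJY|=-63/32, |U|=-63/32
final tree: ((((C:101/12,(I:97/8,Y:-25/8):133/12):135/16,J:249/16):87/16,G:175/16):-63/32,U:-63/32)
total length: 1039/16

1039/16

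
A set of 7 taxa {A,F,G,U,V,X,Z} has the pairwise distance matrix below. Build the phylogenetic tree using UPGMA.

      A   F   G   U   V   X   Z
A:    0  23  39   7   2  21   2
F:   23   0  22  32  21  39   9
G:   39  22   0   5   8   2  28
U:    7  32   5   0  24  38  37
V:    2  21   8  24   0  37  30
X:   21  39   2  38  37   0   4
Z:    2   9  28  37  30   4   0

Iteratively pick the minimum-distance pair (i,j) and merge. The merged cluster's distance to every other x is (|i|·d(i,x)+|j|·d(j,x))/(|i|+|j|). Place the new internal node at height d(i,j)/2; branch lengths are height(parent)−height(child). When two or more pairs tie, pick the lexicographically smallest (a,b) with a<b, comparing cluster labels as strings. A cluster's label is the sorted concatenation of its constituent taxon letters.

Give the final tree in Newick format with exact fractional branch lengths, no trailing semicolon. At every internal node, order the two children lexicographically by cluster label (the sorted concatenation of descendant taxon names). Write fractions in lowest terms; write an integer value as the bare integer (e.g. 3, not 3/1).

(((A:1,V:1):27/4,U:31/4):107/24,((F:9/2,Z:9/2):57/8,(G:1,X:1):85/8):7/12)

step 1: merge (A,V) at d=2; branch lengths A→1, V→1; new cluster AV
  updated: d(AV,F)=22, d(AV,G)=47/2, d(AV,U)=31/2, d(AV,X)=29, d(AV,Z)=16
step 2: merge (G,X) at d=2; branch lengths G→1, X→1; new cluster GX
  updated: d(AV,GX)=105/4, d(F,GX)=61/2, d(GX,U)=43/2, d(GX,Z)=16
step 3: merge (F,Z) at d=9; branch lengths F→9/2, Z→9/2; new cluster FZ
  updated: d(AV,FZ)=19, d(FZ,GX)=93/4, d(FZ,U)=69/2
step 4: merge (AV,U) at d=31/2; branch lengths AV→27/4, U→31/4; new cluster AUV
  updated: d(AUV,FZ)=145/6, d(AUV,GX)=74/3
step 5: merge (FZ,GX) at d=93/4; branch lengths FZ→57/8, GX→85/8; new cluster FGXZ
  updated: d(AUV,FGXZ)=293/12
step 6: merge (AUV,FGXZ) at d=293/12; branch lengths AUV→107/24, FGXZ→7/12; new cluster AFGUVXZ
final tree: (((A:1,V:1):27/4,U:31/4):107/24,((F:9/2,Z:9/2):57/8,(G:1,X:1):85/8):7/12)
total length: 1207/24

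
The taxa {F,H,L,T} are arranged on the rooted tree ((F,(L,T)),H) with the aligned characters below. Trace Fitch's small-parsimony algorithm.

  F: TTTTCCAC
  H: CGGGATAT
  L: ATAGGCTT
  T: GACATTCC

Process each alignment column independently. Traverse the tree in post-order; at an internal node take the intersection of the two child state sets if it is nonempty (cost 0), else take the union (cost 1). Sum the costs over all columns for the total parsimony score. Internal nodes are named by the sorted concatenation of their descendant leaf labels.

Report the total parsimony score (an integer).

19

site 0, node LT: L={A} ∪ T={G} → {A,G} (+1)
site 0, node FLT: F={T} ∪ LT={A,G} → {A,G,T} (+1)
site 0, node FHLT: FLT={A,G,T} ∪ H={C} → {A,C,G,T} (+1)
site 1, node LT: L={T} ∪ T={A} → {A,T} (+1)
site 1, node FLT: F={T} ∩ LT={A,T} → {T} (+0)
site 1, node FHLT: FLT={T} ∪ H={G} → {G,T} (+1)
site 2, node LT: L={A} ∪ T={C} → {A,C} (+1)
site 2, node FLT: F={T} ∪ LT={A,C} → {A,C,T} (+1)
site 2, node FHLT: FLT={A,C,T} ∪ H={G} → {A,C,G,T} (+1)
site 3, node LT: L={G} ∪ T={A} → {A,G} (+1)
site 3, node FLT: F={T} ∪ LT={A,G} → {A,G,T} (+1)
site 3, node FHLT: FLT={A,G,T} ∩ H={G} → {G} (+0)
site 4, node LT: L={G} ∪ T={T} → {G,T} (+1)
site 4, node FLT: F={C} ∪ LT={G,T} → {C,G,T} (+1)
site 4, node FHLT: FLT={C,G,T} ∪ H={A} → {A,C,G,T} (+1)
site 5, node LT: L={C} ∪ T={T} → {C,T} (+1)
site 5, node FLT: F={C} ∩ LT={C,T} → {C} (+0)
site 5, node FHLT: FLT={C} ∪ H={T} → {C,T} (+1)
site 6, node LT: L={T} ∪ T={C} → {C,T} (+1)
site 6, node FLT: F={A} ∪ LT={C,T} → {A,C,T} (+1)
site 6, node FHLT: FLT={A,C,T} ∩ H={A} → {A} (+0)
site 7, node LT: L={T} ∪ T={C} → {C,T} (+1)
site 7, node FLT: F={C} ∩ LT={C,T} → {C} (+0)
site 7, node FHLT: FLT={C} ∪ H={T} → {C,T} (+1)
per-site changes: [3, 2, 3, 2, 3, 2, 2, 2]; total = 19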